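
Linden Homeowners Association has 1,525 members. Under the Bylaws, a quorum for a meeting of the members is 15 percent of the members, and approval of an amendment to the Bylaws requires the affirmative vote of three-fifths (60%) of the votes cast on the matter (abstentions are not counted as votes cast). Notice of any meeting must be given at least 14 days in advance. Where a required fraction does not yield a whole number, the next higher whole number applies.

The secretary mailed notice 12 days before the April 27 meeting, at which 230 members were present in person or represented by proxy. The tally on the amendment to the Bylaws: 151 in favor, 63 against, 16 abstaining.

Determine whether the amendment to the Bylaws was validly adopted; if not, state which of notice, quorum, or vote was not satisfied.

Invalid — notice requirement not satisfied.

Notice: 12 days given; 14 required. Not satisfied.
Quorum: 15% of 1,525 = 228.75, rounded up to 229; 230 present. Satisfied.
Vote: requires three-fifths of the votes cast (230 − 16 abstaining = 214); 3/5 of 214 = 128.40, rounded up to 129, so 129 needed; 151 in favor. Satisfied.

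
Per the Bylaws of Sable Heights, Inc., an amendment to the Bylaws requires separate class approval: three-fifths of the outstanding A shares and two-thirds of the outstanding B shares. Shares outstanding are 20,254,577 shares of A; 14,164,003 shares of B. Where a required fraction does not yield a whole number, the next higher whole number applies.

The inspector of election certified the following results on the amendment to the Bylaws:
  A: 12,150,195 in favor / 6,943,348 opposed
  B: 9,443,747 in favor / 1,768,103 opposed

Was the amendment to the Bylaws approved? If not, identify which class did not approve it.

A: 3/5 of 20254577 = 12152746.20, rounded up to 12152747; 12,152,747 required, 12,150,195 in favor — not approved.
B: 2/3 of 14164003 = 9442668.67, rounded up to 9442669; 9,442,669 required, 9,443,747 in favor — approved.

Not approved — the A shares did not give the required vote.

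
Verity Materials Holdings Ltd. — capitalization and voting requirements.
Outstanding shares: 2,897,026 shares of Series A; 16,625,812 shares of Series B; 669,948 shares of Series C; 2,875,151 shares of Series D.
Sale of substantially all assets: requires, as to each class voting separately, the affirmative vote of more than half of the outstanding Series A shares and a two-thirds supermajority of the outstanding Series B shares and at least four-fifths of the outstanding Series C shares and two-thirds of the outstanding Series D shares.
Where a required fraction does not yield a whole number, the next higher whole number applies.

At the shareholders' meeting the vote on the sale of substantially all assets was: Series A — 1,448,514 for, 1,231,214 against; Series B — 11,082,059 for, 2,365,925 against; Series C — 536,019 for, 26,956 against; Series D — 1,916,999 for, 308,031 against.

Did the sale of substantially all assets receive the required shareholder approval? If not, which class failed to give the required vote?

Series A: a majority of 2897026 is 1448514; 1,448,514 required, 1,448,514 in favor — approved.
Series B: 2/3 of 16625812 = 11083874.67, rounded up to 11083875; 11,083,875 required, 11,082,059 in favor — not approved.
Series C: 4/5 of 669948 = 535958.40, rounded up to 535959; 535,959 required, 536,019 in favor — approved.
Series D: 2/3 of 2875151 = 1916767.33, rounded up to 1916768; 1,916,768 required, 1,916,999 in favor — approved.

Not approved — the Series B shares did not give the required vote.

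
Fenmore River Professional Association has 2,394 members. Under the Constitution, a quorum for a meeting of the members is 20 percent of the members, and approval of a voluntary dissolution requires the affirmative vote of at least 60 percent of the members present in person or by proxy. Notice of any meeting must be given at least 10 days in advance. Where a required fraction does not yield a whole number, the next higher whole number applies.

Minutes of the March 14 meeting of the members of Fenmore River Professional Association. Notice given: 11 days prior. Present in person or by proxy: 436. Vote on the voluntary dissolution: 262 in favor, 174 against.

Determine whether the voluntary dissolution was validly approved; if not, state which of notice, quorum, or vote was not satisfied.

Notice: 11 days given; 10 required. Satisfied.
Quorum: 20% of 2,394 = 478.80, rounded up to 479; 436 present. Not satisfied.
Vote: requires three-fifths of those present (436); 3/5 of 436 = 261.60, rounded up to 262, so 262 needed; 262 in favor. Satisfied.

Invalid — quorum requirement not satisfied.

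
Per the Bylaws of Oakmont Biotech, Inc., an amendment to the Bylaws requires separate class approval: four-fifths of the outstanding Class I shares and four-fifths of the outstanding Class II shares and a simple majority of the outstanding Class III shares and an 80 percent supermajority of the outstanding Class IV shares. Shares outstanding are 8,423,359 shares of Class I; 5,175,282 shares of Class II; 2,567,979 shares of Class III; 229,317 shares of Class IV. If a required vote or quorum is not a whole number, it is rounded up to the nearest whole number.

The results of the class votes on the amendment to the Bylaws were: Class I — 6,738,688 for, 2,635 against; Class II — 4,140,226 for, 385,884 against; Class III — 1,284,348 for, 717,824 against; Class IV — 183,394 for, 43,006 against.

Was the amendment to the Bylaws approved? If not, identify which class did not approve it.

Class I: 4/5 of 8423359 = 6738687.20, rounded up to 6738688; 6,738,688 required, 6,738,688 in favor — approved.
Class II: 4/5 of 5175282 = 4140225.60, rounded up to 4140226; 4,140,226 required, 4,140,226 in favor — approved.
Class III: a majority of 2567979 is 1283990; 1,283,990 required, 1,284,348 in favor — approved.
Class IV: 4/5 of 229317 = 183453.60, rounded up to 183454; 183,454 required, 183,394 in favor — not approved.

Not approved — the Class IV shares did not give the required vote.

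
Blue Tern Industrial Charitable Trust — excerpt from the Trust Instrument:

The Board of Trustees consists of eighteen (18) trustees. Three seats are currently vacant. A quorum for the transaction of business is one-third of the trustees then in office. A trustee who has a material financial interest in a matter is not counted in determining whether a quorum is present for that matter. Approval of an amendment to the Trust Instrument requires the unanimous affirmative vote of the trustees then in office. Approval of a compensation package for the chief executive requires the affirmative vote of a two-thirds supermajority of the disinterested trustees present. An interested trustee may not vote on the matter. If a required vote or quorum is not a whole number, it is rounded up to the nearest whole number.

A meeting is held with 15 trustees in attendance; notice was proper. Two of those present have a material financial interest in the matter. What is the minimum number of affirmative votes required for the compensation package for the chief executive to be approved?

9

The compensation package for the chief executive requires two-thirds of the disinterested trustees present (15 − 2 = 13).
2/3 of 13 = 8.67, rounded up to 9.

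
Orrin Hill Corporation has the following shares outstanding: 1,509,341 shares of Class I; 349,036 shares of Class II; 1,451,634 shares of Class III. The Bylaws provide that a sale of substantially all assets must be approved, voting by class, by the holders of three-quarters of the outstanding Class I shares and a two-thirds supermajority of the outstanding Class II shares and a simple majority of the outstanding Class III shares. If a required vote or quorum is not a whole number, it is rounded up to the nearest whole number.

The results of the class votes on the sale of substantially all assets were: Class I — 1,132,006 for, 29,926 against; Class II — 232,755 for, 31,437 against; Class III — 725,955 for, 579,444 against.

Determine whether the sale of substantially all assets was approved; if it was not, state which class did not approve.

Approved — every class gave the required vote.

Class I: 3/4 of 1509341 = 1132005.75, rounded up to 1132006; 1,132,006 required, 1,132,006 in favor — approved.
Class II: 2/3 of 349036 = 232690.67, rounded up to 232691; 232,691 required, 232,755 in favor — approved.
Class III: a majority of 1451634 is 725818; 725,818 required, 725,955 in favor — approved.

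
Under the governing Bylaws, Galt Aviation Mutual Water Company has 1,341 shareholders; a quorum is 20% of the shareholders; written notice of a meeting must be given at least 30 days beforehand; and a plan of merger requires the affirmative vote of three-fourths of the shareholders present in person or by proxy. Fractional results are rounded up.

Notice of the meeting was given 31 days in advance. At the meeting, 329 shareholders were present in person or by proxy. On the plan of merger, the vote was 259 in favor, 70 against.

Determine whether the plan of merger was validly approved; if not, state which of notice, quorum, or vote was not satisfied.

Notice: 31 days given; 30 required. Satisfied.
Quorum: 20% of 1,341 = 268.20, rounded up to 269; 329 present. Satisfied.
Vote: requires three-fourths of those present (329); 3/4 of 329 = 246.75, rounded up to 247, so 247 needed; 259 in favor. Satisfied.

Valid — all requirements satisfied.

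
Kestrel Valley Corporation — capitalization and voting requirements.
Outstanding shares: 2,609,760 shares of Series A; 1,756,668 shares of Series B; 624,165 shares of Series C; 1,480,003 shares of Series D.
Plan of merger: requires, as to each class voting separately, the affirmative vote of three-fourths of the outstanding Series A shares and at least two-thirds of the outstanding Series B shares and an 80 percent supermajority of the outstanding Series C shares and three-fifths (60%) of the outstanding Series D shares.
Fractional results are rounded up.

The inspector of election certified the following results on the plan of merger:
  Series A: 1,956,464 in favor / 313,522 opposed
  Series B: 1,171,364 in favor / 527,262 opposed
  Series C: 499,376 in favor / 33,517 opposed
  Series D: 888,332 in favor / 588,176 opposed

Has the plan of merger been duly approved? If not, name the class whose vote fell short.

Not approved — the Series A shares did not give the required vote.

Series A: 3/4 of 2609760 = 1957320; 1,957,320 required, 1,956,464 in favor — not approved.
Series B: 2/3 of 1756668 = 1171112; 1,171,112 required, 1,171,364 in favor — approved.
Series C: 4/5 of 624165 = 499332; 499,332 required, 499,376 in favor — approved.
Series D: 3/5 of 1480003 = 888001.80, rounded up to 888002; 888,002 required, 888,332 in favor — approved.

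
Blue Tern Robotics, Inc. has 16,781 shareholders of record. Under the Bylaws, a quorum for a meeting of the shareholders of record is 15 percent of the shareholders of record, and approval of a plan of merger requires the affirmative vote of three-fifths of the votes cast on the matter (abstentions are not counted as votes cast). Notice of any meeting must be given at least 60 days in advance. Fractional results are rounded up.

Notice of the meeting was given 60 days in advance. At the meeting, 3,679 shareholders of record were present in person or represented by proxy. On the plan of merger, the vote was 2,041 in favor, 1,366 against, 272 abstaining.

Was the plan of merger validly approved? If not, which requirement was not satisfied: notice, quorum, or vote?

Notice: 60 days given; 60 required. Satisfied.
Quorum: 15% of 16,781 = 2,517.15, rounded up to 2,518; 3,679 present. Satisfied.
Vote: requires three-fifths of the votes cast (3,679 − 272 abstaining = 3,407); 3/5 of 3407 = 2044.20, rounded up to 2045, so 2,045 needed; 2,041 in favor. Not satisfied.

Invalid — vote requirement not satisfied.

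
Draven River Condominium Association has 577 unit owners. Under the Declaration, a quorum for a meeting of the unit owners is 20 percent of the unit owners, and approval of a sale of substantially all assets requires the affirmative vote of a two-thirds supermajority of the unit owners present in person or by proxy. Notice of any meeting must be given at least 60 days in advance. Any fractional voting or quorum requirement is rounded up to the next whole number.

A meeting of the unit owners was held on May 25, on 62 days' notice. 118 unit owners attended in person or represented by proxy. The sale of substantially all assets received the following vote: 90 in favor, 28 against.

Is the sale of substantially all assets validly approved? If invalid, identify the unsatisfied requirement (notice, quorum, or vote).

Notice: 62 days given; 60 required. Satisfied.
Quorum: 20% of 577 = 115.40, rounded up to 116; 118 present. Satisfied.
Vote: requires two-thirds of those present (118); 2/3 of 118 = 78.67, rounded up to 79, so 79 needed; 90 in favor. Satisfied.

Valid — all requirements satisfied.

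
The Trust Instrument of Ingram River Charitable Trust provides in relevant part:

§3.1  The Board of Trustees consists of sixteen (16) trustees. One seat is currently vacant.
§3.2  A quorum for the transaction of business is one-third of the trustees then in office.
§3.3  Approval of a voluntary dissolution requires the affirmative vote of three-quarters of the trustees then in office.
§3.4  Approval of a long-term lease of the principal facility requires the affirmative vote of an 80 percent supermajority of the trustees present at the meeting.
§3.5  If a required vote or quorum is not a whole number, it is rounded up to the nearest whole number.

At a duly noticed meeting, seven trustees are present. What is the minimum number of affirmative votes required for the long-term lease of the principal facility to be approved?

6

The long-term lease of the principal facility requires four-fifths of the trustees present (7).
4/5 of 7 = 5.60, rounded up to 6.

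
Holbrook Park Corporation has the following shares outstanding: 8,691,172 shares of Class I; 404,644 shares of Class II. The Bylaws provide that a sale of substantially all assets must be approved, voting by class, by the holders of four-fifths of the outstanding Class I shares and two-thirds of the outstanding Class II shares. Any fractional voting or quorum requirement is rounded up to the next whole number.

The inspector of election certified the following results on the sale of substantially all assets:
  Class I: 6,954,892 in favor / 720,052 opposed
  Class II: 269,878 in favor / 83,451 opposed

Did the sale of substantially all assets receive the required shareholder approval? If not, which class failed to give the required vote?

Approved — every class gave the required vote.

Class I: 4/5 of 8691172 = 6952937.60, rounded up to 6952938; 6,952,938 required, 6,954,892 in favor — approved.
Class II: 2/3 of 404644 = 269762.67, rounded up to 269763; 269,763 required, 269,878 in favor — approved.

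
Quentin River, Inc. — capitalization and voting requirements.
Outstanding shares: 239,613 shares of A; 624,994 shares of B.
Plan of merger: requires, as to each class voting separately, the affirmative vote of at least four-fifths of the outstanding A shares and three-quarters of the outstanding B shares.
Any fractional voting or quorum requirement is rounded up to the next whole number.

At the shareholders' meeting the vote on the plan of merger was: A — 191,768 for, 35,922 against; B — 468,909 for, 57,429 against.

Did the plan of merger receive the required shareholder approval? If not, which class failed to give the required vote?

A: 4/5 of 239613 = 191690.40, rounded up to 191691; 191,691 required, 191,768 in favor — approved.
B: 3/4 of 624994 = 468745.50, rounded up to 468746; 468,746 required, 468,909 in favor — approved.

Approved — every class gave the required vote.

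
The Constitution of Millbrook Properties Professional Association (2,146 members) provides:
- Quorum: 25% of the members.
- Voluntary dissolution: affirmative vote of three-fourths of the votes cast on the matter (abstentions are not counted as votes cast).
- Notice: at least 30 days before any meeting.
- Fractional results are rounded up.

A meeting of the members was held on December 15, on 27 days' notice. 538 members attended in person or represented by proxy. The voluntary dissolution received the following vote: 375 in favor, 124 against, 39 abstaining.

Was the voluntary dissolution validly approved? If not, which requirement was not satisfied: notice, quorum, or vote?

Invalid — notice requirement not satisfied.

Notice: 27 days given; 30 required. Not satisfied.
Quorum: 25% of 2,146 = 536.50, rounded up to 537; 538 present. Satisfied.
Vote: requires three-fourths of the votes cast (538 − 39 abstaining = 499); 3/4 of 499 = 374.25, rounded up to 375, so 375 needed; 375 in favor. Satisfied.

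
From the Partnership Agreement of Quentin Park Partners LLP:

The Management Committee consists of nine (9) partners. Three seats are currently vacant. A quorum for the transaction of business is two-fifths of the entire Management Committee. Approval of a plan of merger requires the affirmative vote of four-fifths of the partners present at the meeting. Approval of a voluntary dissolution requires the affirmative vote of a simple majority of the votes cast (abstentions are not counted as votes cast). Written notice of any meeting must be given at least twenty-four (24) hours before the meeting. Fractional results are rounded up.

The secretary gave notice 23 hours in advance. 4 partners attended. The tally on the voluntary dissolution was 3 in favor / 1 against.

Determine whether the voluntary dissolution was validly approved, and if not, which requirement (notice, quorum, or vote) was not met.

Notice: 23 hours given; 24 required (23 < 24). Not satisfied.
Quorum: 4 present; quorum is 4. Satisfied.
Vote: the voluntary dissolution requires a majority of the votes cast (4). A majority of 4 is 3, so 3 affirmative votes are needed; 3 voted in favor. Satisfied.

Invalid — notice requirement not satisfied.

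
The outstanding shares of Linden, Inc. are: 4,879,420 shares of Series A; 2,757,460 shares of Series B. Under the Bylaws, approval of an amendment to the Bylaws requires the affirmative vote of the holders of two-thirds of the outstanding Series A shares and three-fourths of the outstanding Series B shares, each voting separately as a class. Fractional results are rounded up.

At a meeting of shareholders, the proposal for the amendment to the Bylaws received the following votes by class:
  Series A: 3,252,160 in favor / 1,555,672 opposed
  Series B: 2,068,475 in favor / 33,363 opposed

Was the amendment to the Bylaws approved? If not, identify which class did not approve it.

Series A: 2/3 of 4879420 = 3252946.67, rounded up to 3252947; 3,252,947 required, 3,252,160 in favor — not approved.
Series B: 3/4 of 2757460 = 2068095; 2,068,095 required, 2,068,475 in favor — approved.

Not approved — the Series A shares did not give the required vote.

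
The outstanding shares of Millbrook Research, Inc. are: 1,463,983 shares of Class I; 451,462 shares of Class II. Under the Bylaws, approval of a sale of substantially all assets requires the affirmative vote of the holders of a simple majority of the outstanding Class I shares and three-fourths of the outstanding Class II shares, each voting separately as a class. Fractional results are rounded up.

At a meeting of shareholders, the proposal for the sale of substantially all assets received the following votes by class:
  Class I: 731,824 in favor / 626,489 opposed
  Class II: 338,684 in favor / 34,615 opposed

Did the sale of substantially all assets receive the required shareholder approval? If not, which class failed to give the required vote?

Class I: a majority of 1463983 is 731992; 731,992 required, 731,824 in favor — not approved.
Class II: 3/4 of 451462 = 338596.50, rounded up to 338597; 338,597 required, 338,684 in favor — approved.

Not approved — the Class I shares did not give the required vote.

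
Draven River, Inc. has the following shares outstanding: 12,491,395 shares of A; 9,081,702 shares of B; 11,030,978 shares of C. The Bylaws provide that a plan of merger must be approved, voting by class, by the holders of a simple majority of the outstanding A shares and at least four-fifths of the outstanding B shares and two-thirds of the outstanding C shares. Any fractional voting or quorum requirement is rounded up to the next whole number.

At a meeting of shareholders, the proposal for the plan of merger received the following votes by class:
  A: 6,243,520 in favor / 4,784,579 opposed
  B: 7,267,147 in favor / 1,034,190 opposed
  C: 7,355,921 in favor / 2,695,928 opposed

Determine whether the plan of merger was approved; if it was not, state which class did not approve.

A: a majority of 12491395 is 6245698; 6,245,698 required, 6,243,520 in favor — not approved.
B: 4/5 of 9081702 = 7265361.60, rounded up to 7265362; 7,265,362 required, 7,267,147 in favor — approved.
C: 2/3 of 11030978 = 7353985.33, rounded up to 7353986; 7,353,986 required, 7,355,921 in favor — approved.

Not approved — the A shares did not give the required vote.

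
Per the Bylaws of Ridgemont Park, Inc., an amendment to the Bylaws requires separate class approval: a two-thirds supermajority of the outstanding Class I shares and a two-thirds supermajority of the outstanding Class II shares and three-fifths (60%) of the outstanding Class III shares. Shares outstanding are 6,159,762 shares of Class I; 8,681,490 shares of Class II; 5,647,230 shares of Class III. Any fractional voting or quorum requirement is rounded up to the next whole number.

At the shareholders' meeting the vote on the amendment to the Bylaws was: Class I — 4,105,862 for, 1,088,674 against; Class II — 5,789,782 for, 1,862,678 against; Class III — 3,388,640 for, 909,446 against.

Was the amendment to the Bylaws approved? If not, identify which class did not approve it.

Class I: 2/3 of 6159762 = 4106508; 4,106,508 required, 4,105,862 in favor — not approved.
Class II: 2/3 of 8681490 = 5787660; 5,787,660 required, 5,789,782 in favor — approved.
Class III: 3/5 of 5647230 = 3388338; 3,388,338 required, 3,388,640 in favor — approved.

Not approved — the Class I shares did not give the required vote.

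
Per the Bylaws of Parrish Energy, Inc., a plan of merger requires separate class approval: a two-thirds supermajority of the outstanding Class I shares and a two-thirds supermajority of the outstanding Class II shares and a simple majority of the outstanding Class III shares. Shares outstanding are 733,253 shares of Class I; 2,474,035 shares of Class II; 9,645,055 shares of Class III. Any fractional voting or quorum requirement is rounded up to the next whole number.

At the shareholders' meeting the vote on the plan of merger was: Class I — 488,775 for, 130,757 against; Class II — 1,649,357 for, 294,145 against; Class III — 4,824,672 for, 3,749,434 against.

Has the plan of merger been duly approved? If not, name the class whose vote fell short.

Not approved — the Class I shares did not give the required vote.

Class I: 2/3 of 733253 = 488835.33, rounded up to 488836; 488,836 required, 488,775 in favor — not approved.
Class II: 2/3 of 2474035 = 1649356.67, rounded up to 1649357; 1,649,357 required, 1,649,357 in favor — approved.
Class III: a majority of 9645055 is 4822528; 4,822,528 required, 4,824,672 in favor — approved.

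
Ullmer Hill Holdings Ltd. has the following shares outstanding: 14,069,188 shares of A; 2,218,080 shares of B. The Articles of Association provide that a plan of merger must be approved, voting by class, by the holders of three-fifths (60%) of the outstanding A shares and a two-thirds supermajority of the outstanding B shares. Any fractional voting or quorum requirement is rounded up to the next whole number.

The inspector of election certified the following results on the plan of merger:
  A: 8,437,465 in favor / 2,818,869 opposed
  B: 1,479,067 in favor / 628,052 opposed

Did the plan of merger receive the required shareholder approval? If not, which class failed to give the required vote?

Not approved — the A shares did not give the required vote.

A: 3/5 of 14069188 = 8441512.80, rounded up to 8441513; 8,441,513 required, 8,437,465 in favor — not approved.
B: 2/3 of 2218080 = 1478720; 1,478,720 required, 1,479,067 in favor — approved.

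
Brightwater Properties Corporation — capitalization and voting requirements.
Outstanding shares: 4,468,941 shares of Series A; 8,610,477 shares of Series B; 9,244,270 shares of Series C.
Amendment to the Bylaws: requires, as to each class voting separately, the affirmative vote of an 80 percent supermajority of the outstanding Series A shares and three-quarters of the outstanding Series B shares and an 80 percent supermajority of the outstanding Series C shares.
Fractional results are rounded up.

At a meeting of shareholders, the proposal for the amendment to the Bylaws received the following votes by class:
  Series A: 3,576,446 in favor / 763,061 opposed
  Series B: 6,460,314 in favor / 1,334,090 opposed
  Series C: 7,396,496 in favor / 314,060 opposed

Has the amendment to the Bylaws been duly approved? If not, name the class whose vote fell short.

Series A: 4/5 of 4468941 = 3575152.80, rounded up to 3575153; 3,575,153 required, 3,576,446 in favor — approved.
Series B: 3/4 of 8610477 = 6457857.75, rounded up to 6457858; 6,457,858 required, 6,460,314 in favor — approved.
Series C: 4/5 of 9244270 = 7395416; 7,395,416 required, 7,396,496 in favor — approved.

Approved — every class gave the required vote.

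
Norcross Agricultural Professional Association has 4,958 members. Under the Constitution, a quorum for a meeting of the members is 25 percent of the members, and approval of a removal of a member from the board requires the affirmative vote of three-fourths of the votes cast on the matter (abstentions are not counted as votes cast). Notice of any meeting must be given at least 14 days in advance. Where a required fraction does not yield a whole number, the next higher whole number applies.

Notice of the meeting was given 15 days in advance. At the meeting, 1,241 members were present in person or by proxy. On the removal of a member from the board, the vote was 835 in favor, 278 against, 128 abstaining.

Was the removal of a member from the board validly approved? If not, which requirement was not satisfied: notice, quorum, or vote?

Notice: 15 days given; 14 required. Satisfied.
Quorum: 25% of 4,958 = 1,239.50, rounded up to 1,240; 1,241 present. Satisfied.
Vote: requires three-fourths of the votes cast (1,241 − 128 abstaining = 1,113); 3/4 of 1113 = 834.75, rounded up to 835, so 835 needed; 835 in favor. Satisfied.

Valid — all requirements satisfied.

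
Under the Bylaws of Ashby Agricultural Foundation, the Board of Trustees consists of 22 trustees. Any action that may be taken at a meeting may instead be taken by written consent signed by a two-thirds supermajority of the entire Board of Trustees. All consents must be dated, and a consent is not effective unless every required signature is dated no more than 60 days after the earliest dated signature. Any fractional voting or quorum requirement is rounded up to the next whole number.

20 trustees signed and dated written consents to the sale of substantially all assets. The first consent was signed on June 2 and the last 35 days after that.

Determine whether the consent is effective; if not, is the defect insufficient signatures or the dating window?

Effective — both the signature and dating-window requirements are satisfied.

Signatures required: a two-thirds supermajority of 22 — 2/3 of 22 = 14.67, rounded up to 15, so 15 needed; 20 signed. Sufficient.
Dating window: the latest signature is 35 days after the earliest; the limit is 60 days. Within the window.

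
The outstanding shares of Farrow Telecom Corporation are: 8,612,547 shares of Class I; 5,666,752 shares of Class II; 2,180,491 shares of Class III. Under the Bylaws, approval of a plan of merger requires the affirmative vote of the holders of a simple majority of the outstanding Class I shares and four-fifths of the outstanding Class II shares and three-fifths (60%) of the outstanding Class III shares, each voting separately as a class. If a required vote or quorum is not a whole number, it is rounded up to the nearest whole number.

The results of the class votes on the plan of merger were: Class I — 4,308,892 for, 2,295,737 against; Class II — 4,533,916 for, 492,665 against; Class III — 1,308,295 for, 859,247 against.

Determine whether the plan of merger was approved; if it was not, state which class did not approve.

Class I: a majority of 8612547 is 4306274; 4,306,274 required, 4,308,892 in favor — approved.
Class II: 4/5 of 5666752 = 4533401.60, rounded up to 4533402; 4,533,402 required, 4,533,916 in favor — approved.
Class III: 3/5 of 2180491 = 1308294.60, rounded up to 1308295; 1,308,295 required, 1,308,295 in favor — approved.

Approved — every class gave the required vote.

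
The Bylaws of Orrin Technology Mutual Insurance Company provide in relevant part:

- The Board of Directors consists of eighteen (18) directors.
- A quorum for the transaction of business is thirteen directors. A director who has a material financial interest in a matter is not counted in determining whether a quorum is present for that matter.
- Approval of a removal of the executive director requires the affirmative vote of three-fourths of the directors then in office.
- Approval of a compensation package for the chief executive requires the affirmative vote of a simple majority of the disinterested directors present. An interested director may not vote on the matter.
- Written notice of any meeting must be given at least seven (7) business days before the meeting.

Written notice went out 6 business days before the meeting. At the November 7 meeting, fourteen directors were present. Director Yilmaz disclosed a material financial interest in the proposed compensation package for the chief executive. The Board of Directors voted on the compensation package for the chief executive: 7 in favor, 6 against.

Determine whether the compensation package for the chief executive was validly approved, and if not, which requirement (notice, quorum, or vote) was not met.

Notice: 6 business days given; 7 required (6 < 7). Not satisfied.
Quorum: 14 present, but the 1 interested director does not count, leaving 13. Quorum is 13. Satisfied.
Vote: the compensation package for the chief executive requires a majority of the disinterested directors present (14 − 1 = 13). A majority of 13 is 7, so 7 affirmative votes are needed; 7 voted in favor. Satisfied.

Invalid — notice requirement not satisfied.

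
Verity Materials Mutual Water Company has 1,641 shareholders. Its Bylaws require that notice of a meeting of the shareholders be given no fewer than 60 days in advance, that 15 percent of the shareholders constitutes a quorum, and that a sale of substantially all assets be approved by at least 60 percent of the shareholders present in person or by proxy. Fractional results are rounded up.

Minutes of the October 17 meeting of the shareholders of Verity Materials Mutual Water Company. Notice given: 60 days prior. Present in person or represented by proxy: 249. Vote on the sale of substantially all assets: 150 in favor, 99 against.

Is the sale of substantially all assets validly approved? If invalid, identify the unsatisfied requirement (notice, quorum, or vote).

Notice: 60 days given; 60 required. Satisfied.
Quorum: 15% of 1,641 = 246.15, rounded up to 247; 249 present. Satisfied.
Vote: requires three-fifths of those present (249); 3/5 of 249 = 149.40, rounded up to 150, so 150 needed; 150 in favor. Satisfied.

Valid — all requirements satisfied.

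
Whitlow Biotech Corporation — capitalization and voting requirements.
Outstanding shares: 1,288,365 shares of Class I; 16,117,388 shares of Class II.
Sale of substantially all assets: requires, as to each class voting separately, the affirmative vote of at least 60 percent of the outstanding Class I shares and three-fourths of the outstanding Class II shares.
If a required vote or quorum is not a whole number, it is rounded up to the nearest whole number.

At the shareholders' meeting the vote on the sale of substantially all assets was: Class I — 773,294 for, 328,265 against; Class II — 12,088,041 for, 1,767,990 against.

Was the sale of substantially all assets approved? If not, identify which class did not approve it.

Class I: 3/5 of 1288365 = 773019; 773,019 required, 773,294 in favor — approved.
Class II: 3/4 of 16117388 = 12088041; 12,088,041 required, 12,088,041 in favor — approved.

Approved — every class gave the required vote.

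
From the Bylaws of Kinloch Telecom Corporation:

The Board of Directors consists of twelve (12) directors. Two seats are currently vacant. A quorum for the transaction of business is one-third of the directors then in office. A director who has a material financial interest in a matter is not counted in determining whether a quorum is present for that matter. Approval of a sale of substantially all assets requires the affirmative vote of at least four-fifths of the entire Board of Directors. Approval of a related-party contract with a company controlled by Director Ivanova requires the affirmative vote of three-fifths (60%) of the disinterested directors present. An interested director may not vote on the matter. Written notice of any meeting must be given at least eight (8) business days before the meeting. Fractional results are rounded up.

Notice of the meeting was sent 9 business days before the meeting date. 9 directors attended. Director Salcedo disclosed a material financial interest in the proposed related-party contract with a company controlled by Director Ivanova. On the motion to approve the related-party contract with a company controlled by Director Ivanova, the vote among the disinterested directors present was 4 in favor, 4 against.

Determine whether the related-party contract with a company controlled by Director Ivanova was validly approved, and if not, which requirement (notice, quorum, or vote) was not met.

Invalid — vote requirement not satisfied.

Notice: 9 business days given; 8 required (9 ≥ 8). Satisfied.
Quorum: 9 present, but the 1 interested director does not count, leaving 8. Quorum is 4. Satisfied.
Vote: the related-party contract with a company controlled by Director Ivanova requires three-fifths of the disinterested directors present (9 − 1 = 8). 3/5 of 8 = 4.80, rounded up to 5, so 5 affirmative votes are needed; 4 voted in favor. Not satisfied.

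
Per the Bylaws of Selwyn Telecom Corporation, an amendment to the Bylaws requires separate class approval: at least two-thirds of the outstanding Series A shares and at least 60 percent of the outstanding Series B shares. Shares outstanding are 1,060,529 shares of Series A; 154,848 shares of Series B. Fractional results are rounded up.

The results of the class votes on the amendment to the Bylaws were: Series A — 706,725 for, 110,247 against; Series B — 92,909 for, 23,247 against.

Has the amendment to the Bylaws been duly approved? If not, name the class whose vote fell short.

Series A: 2/3 of 1060529 = 707019.33, rounded up to 707020; 707,020 required, 706,725 in favor — not approved.
Series B: 3/5 of 154848 = 92908.80, rounded up to 92909; 92,909 required, 92,909 in favor — approved.

Not approved — the Series A shares did not give the required vote.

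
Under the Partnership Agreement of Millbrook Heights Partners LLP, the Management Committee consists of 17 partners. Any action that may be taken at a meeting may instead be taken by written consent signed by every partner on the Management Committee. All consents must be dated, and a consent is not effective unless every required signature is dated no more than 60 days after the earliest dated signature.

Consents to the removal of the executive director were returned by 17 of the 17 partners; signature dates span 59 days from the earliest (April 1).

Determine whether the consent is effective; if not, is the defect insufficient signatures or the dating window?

Signatures required: the unanimous vote of 17 — unanimous means all 17, so 17 needed; 17 signed. Sufficient.
Dating window: the latest signature is 59 days after the earliest; the limit is 60 days. Within the window.

Effective — both the signature and dating-window requirements are satisfied.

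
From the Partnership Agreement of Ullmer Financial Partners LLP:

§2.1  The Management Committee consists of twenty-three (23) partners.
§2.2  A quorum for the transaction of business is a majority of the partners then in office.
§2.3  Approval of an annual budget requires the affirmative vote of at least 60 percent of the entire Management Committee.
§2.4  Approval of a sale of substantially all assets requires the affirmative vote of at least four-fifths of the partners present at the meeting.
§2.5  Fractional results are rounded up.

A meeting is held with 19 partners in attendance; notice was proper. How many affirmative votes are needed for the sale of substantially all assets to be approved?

The sale of substantially all assets requires four-fifths of the partners present (19).
4/5 of 19 = 15.20, rounded up to 16.

16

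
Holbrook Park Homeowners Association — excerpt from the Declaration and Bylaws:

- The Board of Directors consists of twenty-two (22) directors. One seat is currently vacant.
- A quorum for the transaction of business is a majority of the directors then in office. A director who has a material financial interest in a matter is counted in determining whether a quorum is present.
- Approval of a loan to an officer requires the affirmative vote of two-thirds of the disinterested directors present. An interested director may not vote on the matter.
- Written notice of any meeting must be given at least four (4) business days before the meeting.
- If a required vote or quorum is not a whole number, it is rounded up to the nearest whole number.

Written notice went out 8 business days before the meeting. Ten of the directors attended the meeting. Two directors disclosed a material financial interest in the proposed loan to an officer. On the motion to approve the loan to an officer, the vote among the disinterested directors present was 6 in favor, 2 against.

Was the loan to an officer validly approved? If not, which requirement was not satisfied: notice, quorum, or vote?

Notice: 8 business days given; 4 required (8 ≥ 4). Satisfied.
Quorum: 10 present (interested directors count toward quorum); quorum is 11. Not satisfied.
Vote: the loan to an officer requires two-thirds of the disinterested directors present (10 − 2 = 8). 2/3 of 8 = 5.33, rounded up to 6, so 6 affirmative votes are needed; 6 voted in favor. Satisfied. (Moot — without a quorum no business can be validly transacted.)

Invalid — quorum requirement not satisfied.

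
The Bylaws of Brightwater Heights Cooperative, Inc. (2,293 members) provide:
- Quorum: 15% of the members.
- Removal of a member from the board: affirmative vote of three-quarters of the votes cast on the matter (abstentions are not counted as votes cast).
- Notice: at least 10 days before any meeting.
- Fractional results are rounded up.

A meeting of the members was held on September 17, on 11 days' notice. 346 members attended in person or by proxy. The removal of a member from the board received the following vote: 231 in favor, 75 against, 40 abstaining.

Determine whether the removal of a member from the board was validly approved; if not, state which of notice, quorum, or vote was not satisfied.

Notice: 11 days given; 10 required. Satisfied.
Quorum: 15% of 2,293 = 343.95, rounded up to 344; 346 present. Satisfied.
Vote: requires three-fourths of the votes cast (346 − 40 abstaining = 306); 3/4 of 306 = 229.50, rounded up to 230, so 230 needed; 231 in favor. Satisfied.

Valid — all requirements satisfied.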